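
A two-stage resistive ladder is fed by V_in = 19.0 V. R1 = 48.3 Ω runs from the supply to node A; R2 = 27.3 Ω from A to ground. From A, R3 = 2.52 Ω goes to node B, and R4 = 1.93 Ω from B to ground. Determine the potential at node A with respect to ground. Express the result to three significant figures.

Looking into the second stage from A: R3 + R4 = 4.450 Ω appears in parallel with R2.
Effective lower resistance at A: R2 ‖ 4.450 = 3.826 Ω.
V_A = 19.0 × 3.826/(48.3 + 3.826) = 1.395 V.

V_A ≈ 1.39 V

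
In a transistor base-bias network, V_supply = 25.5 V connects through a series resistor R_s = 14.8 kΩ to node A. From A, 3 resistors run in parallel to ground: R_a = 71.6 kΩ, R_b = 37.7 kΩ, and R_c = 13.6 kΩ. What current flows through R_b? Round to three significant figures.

Equivalent of the parallel group: R_p = 8.770 kΩ.
V_A = 25.5 × 8.770/23.57 = 9.488 V.
Branch current I = V_A/R_b = 9.488/37.7 = 0.2517 mA.

I ≈ 0.252 mA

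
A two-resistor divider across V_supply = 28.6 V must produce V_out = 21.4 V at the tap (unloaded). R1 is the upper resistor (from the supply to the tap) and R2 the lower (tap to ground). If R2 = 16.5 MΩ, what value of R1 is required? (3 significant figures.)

The divider ratio is R2/(R1+R2) = 21.4/28.6 = 0.7483.
So R1 = R2 · (V_supply/V_out − 1) = 16.5 × (28.6/21.4 − 1) = 16.5 × 0.3364 = 5.551 MΩ.

R1 ≈ 5.55 MΩ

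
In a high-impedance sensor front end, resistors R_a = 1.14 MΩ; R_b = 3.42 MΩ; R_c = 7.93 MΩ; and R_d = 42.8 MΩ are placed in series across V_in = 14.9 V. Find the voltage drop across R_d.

V ≈ 11.5 V

Total series resistance ΣR = 1.14 + 3.42 + 7.93 + 42.8 = 55.29 MΩ.
Voltage divider: V = V_in · (42.80 / 55.29) = 14.9 × 0.7741 = 11.53 V.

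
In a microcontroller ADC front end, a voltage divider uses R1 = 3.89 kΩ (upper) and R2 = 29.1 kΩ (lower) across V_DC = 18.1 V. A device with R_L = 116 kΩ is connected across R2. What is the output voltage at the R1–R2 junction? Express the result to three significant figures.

V_out ≈ 15.5 V

R2 ‖ R_L = (29.1 × 116)/(29.1 + 116) = 23.26 kΩ.
Then V_out = V_DC · R2'/(R1 + R2') = 18.1 × 23.26/27.15 = 15.51 V.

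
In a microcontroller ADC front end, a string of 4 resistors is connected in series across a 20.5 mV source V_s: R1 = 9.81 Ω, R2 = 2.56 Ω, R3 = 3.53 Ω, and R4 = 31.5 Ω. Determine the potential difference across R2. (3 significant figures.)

ΣR = 9.81 + 2.56 + 3.53 + 31.5 = 47.40 Ω.
V = V_s · R/ΣR = 20.5 × 0.05401 = 1.107 mV.

V ≈ 1.11 mV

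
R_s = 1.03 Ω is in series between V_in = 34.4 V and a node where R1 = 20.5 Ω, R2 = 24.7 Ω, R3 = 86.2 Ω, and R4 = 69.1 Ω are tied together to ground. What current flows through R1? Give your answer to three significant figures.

Parallel bank: R_p = 1/(1/20.5 + 1/24.7 + 1/86.2 + 1/69.1) = 8.670 Ω.
V_A by voltage divider: V_A = 34.4 × 8.670/(1.03 + 8.670) = 30.75 V.
I(R1) = V_A / R1 = 30.75/20.5 = 1.500 A.
(Equivalently: I_total = 3.546 A, then current-divider fraction G_k/ΣG = 0.4229.)

I ≈ 1.50 A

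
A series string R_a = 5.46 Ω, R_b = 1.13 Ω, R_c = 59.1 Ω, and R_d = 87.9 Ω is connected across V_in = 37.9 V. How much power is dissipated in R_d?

ΣR = 153.6 Ω → I = 37.9/153.6 = 0.2468 A.
V(R_d) = I·R = 21.69 V; P = V·I = 21.69 × 0.2468 = 5.352 W.

P ≈ 5.35 W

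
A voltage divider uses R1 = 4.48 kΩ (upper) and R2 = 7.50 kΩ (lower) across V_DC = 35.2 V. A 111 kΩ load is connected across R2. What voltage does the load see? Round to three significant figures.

V_out ≈ 21.5 V

The load sits in parallel with R2, giving an effective lower resistance R2' = R2·R_L/(R2+R_L) = 7.025 kΩ.
Now apply the divider: V_out = 35.2 × 0.6106 = 21.49 V.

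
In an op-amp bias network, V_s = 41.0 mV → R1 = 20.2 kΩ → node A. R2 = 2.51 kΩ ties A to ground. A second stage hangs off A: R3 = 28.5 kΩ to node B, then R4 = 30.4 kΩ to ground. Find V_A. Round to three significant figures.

Looking into the second stage from A: R3 + R4 = 58.90 kΩ appears in parallel with R2.
Effective lower resistance at A: R2 ‖ 58.90 = 2.407 kΩ.
V_A = 41.0 × 2.407/(20.2 + 2.407) = 4.366 mV.

V_A ≈ 4.37 mV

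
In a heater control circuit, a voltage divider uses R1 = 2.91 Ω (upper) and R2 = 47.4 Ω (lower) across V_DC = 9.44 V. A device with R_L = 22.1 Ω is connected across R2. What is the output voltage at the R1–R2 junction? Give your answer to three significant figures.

V_out ≈ 7.91 V

The load sits in parallel with R2, giving an effective lower resistance R2' = R2·R_L/(R2+R_L) = 15.07 Ω.
Then V_out = V_DC · R2'/(R1 + R2') = 9.44 × 15.07/17.98 = 7.912 V.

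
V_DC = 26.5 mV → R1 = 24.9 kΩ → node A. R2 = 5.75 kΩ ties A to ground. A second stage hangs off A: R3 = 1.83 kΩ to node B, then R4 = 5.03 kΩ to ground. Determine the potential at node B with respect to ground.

V_B ≈ 2.17 mV

The second stage (R3 + R4 = 6.860 kΩ) loads node A in parallel with R2.
Effective lower resistance at A: R2 ‖ 6.860 = 3.128 kΩ.
V_A = 26.5 × 3.128/(24.9 + 3.128) = 2.958 mV.
Then the unloaded second divider: V_B = V_A × R4/(R3+R4) = 2.958 × 0.7332 = 2.169 mV.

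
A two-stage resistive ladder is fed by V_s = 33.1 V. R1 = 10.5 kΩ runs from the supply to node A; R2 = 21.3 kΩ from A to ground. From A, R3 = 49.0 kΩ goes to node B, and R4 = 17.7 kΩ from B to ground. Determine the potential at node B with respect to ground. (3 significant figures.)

Node A sees R2 in parallel with the series input of stage 2, R3 + R4 = 66.70 kΩ.
R2 ‖ (R3+R4) = 16.14 kΩ.
So V_A = 33.1 × 0.6059 = 20.06 V.
V_B = V_A × 0.2654 = 5.322 V.

V_B ≈ 5.32 V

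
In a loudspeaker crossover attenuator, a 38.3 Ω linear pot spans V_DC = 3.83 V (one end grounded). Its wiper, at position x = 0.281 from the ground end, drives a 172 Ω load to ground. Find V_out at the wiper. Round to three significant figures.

V_out ≈ 1.03 V

Split the track: R_lower = x·R_p = 10.76 Ω, R_upper = (1−x)·R_p = 27.54 Ω.
Lower segment in parallel with the load: 10.76 ‖ 172 = 10.13 Ω.
V_out = 3.83 × 10.13/(27.54 + 10.13) = 1.030 V.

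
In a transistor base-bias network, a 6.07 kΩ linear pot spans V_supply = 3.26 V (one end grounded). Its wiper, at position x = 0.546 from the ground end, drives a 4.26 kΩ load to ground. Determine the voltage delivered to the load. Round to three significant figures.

V_out ≈ 1.32 V

Lower segment x·R_p = 3.314 kΩ; upper segment (1−x)·R_p = 2.756 kΩ.
(x·R_p) ‖ R_L = 1.864 kΩ.
Loaded-divider output: V_out = 3.26 × 0.4035 = 1.315 V.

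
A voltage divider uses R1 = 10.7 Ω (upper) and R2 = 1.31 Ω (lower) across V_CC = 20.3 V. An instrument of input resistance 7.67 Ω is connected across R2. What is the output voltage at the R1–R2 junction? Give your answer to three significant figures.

The load sits in parallel with R2, giving an effective lower resistance R2' = R2·R_L/(R2+R_L) = 1.119 Ω.
Now apply the divider: V_out = 20.3 × 0.09467 = 1.922 V.
(Unloaded it would be 2.21 V; the load pulls it down.)

V_out ≈ 1.92 V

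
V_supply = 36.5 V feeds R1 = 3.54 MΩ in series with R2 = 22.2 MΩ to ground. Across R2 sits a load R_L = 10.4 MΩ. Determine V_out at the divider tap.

R2 ‖ R_L = (22.2 × 10.4)/(22.2 + 10.4) = 7.082 MΩ.
Then V_out = V_supply · R2'/(R1 + R2') = 36.5 × 7.082/10.62 = 24.34 V.

V_out ≈ 24.3 V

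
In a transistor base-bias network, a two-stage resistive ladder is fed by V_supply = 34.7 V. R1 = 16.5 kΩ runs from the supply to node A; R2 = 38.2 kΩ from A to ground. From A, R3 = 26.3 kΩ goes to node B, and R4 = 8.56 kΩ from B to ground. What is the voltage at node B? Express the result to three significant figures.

V_B ≈ 4.47 V

Node A sees R2 in parallel with the series input of stage 2, R3 + R4 = 34.86 kΩ.
R2 ‖ (R3+R4) = 18.23 kΩ.
First divider: V_A = V_supply · 18.23/(16.5 + 18.23) = 18.21 V.
Stage 2 is unloaded, so V_B = V_A · R4/(R3+R4) = 18.21 × 8.56/34.86 = 4.472 V.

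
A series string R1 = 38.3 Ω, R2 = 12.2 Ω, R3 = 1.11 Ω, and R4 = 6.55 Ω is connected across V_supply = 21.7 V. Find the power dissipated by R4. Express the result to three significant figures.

P ≈ 0.912 W

Series current I = V_supply/ΣR = 21.7/58.16 = 0.3731 A.
P(R4) = I²·R4 = (0.3731)² × 6.55 = 0.9118 W.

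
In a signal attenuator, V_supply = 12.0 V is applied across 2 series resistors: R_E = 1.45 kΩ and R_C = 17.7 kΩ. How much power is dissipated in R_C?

ΣR = 19.15 kΩ → I = 12.0/19.15 = 0.6266 mA.
V(R_C) = I·R = 11.09 V; P = V·I = 11.09 × 0.6266 = 6.950 mW.

P ≈ 6.95 mW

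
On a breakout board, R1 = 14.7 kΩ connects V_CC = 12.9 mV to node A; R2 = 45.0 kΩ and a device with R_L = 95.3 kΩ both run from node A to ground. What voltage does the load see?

V_out ≈ 8.71 mV

First combine the lower leg with the load: R2 ‖ R_L = 30.57 kΩ.
Voltage divider with the loaded lower leg: V_out = 12.9 × 30.57/(14.7 + 30.57) = 12.9 × 0.6753 = 8.711 mV.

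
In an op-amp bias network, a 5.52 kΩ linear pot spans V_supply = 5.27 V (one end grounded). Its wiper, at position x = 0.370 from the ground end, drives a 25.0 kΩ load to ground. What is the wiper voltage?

Split the track: R_lower = x·R_p = 2.042 kΩ, R_upper = (1−x)·R_p = 3.478 kΩ.
Lower segment in parallel with the load: 2.042 ‖ 25.0 = 1.888 kΩ.
Loaded-divider output: V_out = 5.27 × 0.3519 = 1.854 V.
(Unloaded: V_out = x·V_supply = 1.95 V.)

V_out ≈ 1.85 V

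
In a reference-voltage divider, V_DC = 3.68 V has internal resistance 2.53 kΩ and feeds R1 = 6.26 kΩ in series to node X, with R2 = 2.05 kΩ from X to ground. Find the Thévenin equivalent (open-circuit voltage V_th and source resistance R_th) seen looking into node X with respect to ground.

V_th ≈ 0.696 V, R_th ≈ 1.66 kΩ

R1' = 2.53 + 6.26 = 8.790 kΩ (source resistance + R1).
Open-circuit (no load on X): V_th = V_DC · R2/(R1' + R2) = 3.68 × 2.05/(8.790 + 2.05) = 0.6959 V.
Zeroing V_DC shorts the top of R1' to ground, so R_th = R1' ‖ R2 = 1.662 kΩ.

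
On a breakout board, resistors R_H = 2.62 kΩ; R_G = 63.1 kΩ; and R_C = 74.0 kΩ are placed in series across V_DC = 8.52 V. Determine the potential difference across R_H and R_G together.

V ≈ 4.01 V

Total series resistance ΣR = 2.62 + 63.1 + 74.0 = 139.7 kΩ.
R_{R_H..R_G} = 2.62 + 63.1 = 65.72 kΩ.
V = V_DC · R/ΣR = 8.52 × 0.4704 = 4.008 V.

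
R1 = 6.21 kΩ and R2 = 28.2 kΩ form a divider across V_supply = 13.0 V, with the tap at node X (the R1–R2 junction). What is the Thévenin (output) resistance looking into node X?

With V_supply suppressed (replaced by a short), R_th = R1 ‖ R2 = (6.210 × 28.2)/(6.210 + 28.2) = 5.089 kΩ.

R_th ≈ 5.09 kΩ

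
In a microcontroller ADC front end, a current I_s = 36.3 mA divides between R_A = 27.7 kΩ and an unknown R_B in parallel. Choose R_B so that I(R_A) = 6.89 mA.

R_B ≈ 6.49 kΩ

Two-branch current divider: I_A = I_s · R_B/(R_A + R_B).
With f = 0.1898, R_B = R_A · f/(1−f) = 27.7 × 0.2343 = 6.489 kΩ.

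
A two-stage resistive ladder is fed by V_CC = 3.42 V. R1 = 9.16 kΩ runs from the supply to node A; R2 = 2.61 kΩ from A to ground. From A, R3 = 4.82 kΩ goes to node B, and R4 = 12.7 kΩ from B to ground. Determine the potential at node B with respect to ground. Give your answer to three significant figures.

V_B ≈ 0.493 V

Looking into the second stage from A: R3 + R4 = 17.52 kΩ appears in parallel with R2.
Effective lower resistance at A: R2 ‖ 17.52 = 2.272 kΩ.
First divider: V_A = V_CC · 2.272/(9.16 + 2.272) = 0.6796 V.
Then the unloaded second divider: V_B = V_A × R4/(R3+R4) = 0.6796 × 0.7249 = 0.4926 V.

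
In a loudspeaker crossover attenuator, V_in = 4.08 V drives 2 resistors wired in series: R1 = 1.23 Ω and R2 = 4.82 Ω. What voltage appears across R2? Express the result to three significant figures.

V ≈ 3.25 V

Total series resistance ΣR = 1.23 + 4.82 = 6.050 Ω.
V = V_in · R/ΣR = 4.08 × 0.7967 = 3.251 V.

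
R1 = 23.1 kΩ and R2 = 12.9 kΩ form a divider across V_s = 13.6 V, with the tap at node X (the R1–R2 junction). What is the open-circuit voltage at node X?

V_th ≈ 4.87 V

Open-circuit (no load on X): V_th = V_s · R2/(R1 + R2) = 13.6 × 12.9/(23.10 + 12.9) = 4.873 V.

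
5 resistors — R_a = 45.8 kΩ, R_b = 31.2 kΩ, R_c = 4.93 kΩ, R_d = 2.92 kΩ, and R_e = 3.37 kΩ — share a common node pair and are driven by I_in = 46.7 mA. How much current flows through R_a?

I ≈ 1.14 mA

Conductances: ΣG = 1/45.8 + 1/31.2 + 1/4.93 + 1/2.92 + 1/3.37 = 0.8959 (1/kΩ).
R_a takes the fraction G_k/ΣG = 0.02183/0.8959 = 0.02437, so I = 46.7 × 0.02437 = 1.138 mA.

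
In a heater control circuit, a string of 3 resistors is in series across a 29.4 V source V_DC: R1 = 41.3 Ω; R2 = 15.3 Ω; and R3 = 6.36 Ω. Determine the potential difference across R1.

V ≈ 19.3 V

ΣR = 41.3 + 15.3 + 6.36 = 62.96 Ω.
By the voltage-divider rule, V = 29.4 × 41.30/62.96 = 19.29 V.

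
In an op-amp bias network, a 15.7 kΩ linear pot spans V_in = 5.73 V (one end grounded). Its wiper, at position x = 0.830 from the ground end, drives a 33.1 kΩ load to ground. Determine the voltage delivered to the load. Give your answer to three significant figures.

V_out ≈ 4.46 V

The pot divides into 2.669 kΩ above the wiper and 13.03 kΩ below.
R_L loads the lower segment: effective lower R = 9.350 kΩ.
V_out = 5.73 × 9.350/(2.669 + 9.350) = 4.458 V.
(Unloaded: V_out = x·V_in = 4.76 V.)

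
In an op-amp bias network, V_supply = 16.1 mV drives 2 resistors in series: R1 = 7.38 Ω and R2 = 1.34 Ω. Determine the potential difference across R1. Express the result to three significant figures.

V ≈ 13.6 mV

Series total: ΣR = 7.38 + 1.34 = 8.720 Ω.
Voltage divider: V = V_supply · (7.380 / 8.720) = 16.1 × 0.8463 = 13.63 mV.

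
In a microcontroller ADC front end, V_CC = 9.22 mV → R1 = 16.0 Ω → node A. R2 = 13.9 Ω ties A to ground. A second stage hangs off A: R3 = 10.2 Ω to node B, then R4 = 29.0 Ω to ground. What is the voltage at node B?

The second stage (R3 + R4 = 39.20 Ω) loads node A in parallel with R2.
Effective lower resistance at A: R2 ‖ 39.20 = 10.26 Ω.
V_A = 9.22 × 10.26/(16.0 + 10.26) = 3.603 mV.
V_B = V_A × 0.7398 = 2.665 mV.

V_B ≈ 2.67 mV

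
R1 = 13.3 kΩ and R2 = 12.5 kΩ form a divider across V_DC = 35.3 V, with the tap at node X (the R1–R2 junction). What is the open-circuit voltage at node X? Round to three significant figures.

Open-circuit (no load on X): V_th = V_DC · R2/(R1 + R2) = 35.3 × 12.5/(13.30 + 12.5) = 17.10 V.

V_th ≈ 17.1 V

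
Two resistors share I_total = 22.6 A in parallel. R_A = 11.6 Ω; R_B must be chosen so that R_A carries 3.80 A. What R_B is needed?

Two-branch current divider: I_A = I_total · R_B/(R_A + R_B).
3.80/22.6 = R_B/(R_A + R_B) → R_B = R_A · (0.1681)/(1 − 0.1681) = 11.6 × 0.2021 = 2.345 Ω.

R_B ≈ 2.34 Ω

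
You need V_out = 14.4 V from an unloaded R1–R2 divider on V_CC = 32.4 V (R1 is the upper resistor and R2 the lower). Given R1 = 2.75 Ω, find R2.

R2 ≈ 2.20 Ω

Required fraction k = V_out/V_CC = 0.4444.
R2 = R1 · 0.4444/(1 − 0.4444) = 2.200 Ω.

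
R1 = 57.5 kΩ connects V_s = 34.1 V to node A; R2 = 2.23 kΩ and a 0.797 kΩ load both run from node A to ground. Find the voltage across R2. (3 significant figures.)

V_out ≈ 0.345 V

R2 ‖ R_L = (2.23 × 0.797)/(2.23 + 0.797) = 0.5872 kΩ.
Voltage divider with the loaded lower leg: V_out = 34.1 × 0.5872/(57.5 + 0.5872) = 34.1 × 0.01011 = 0.3447 V.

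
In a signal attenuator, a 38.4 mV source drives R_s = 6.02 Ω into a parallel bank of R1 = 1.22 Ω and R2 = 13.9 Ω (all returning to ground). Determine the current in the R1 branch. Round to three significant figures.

Combine the parallel branches: R_p = (1/1.22 + 1/13.9)⁻¹ = 1.122 Ω.
Node voltage V_A = V_supply · R_p/(R_s + R_p) = 38.4 × 0.1570 = 6.031 mV.
I(R1) = V_A / R1 = 6.031/1.22 = 4.943 mA.

I ≈ 4.94 mA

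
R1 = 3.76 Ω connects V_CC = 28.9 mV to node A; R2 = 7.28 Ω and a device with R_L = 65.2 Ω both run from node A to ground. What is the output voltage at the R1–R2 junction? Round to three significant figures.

R2 ‖ R_L = (7.28 × 65.2)/(7.28 + 65.2) = 6.549 Ω.
Now apply the divider: V_out = 28.9 × 0.6353 = 18.36 mV.
(Unloaded it would be 19.1 mV; the load pulls it down.)

V_out ≈ 18.4 mV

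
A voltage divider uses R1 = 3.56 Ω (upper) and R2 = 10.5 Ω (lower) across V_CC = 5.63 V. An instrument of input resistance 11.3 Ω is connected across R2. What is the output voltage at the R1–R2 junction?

R2 ‖ R_L = (10.5 × 11.3)/(10.5 + 11.3) = 5.443 Ω.
Then V_out = V_CC · R2'/(R1 + R2') = 5.63 × 5.443/9.003 = 3.404 V.

V_out ≈ 3.40 V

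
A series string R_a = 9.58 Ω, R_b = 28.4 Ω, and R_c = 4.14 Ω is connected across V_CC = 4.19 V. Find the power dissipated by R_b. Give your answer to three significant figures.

P ≈ 0.281 W

ΣR = 42.12 Ω → I = 4.19/42.12 = 0.09948 A.
P = I²R = 0.009896 × 28.4 = 0.2810 W.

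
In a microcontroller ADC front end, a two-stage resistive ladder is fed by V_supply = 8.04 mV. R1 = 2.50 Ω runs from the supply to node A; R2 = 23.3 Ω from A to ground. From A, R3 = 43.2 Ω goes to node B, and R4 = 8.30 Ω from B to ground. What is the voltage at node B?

V_B ≈ 1.12 mV

Looking into the second stage from A: R3 + R4 = 51.50 Ω appears in parallel with R2.
Effective lower resistance at A: R2 ‖ 51.50 = 16.04 Ω.
So V_A = 8.04 × 0.8652 = 6.956 mV.
Then the unloaded second divider: V_B = V_A × R4/(R3+R4) = 6.956 × 0.1612 = 1.121 mV.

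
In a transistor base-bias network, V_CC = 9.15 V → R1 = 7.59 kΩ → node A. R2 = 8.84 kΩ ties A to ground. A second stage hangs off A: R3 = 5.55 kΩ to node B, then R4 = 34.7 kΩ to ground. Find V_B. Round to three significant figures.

Looking into the second stage from A: R3 + R4 = 40.25 kΩ appears in parallel with R2.
R2 ‖ (R3+R4) = 7.248 kΩ.
So V_A = 9.15 × 0.4885 = 4.470 V.
V_B = V_A × 0.8621 = 3.853 V.

V_B ≈ 3.85 V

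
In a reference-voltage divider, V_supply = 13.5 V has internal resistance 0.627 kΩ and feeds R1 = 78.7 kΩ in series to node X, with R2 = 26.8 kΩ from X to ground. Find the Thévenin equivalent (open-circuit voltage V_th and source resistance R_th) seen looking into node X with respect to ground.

V_th ≈ 3.41 V, R_th ≈ 20.0 kΩ

R1' = 0.627 + 78.7 = 79.33 kΩ (source resistance + R1).
Open-circuit (no load on X): V_th = V_supply · R2/(R1' + R2) = 13.5 × 26.8/(79.33 + 26.8) = 3.409 V.
With V_supply suppressed (replaced by a short), R_th = R1' ‖ R2 = (79.33 × 26.8)/(79.33 + 26.8) = 20.03 kΩ.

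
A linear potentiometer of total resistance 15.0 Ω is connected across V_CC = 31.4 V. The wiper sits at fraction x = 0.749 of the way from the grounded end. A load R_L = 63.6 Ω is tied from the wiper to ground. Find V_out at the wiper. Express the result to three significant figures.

V_out ≈ 22.5 V

The pot divides into 3.765 Ω above the wiper and 11.23 Ω below.
R_L loads the lower segment: effective lower R = 9.548 Ω.
Then V_out = V_CC · 9.548/(3.765 + 9.548) = 22.52 V.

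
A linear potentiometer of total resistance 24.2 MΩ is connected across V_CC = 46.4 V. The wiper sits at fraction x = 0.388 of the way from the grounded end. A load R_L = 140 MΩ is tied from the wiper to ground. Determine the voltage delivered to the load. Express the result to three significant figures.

The pot divides into 14.81 MΩ above the wiper and 9.390 MΩ below.
R_L loads the lower segment: effective lower R = 8.799 MΩ.
Then V_out = V_CC · 8.799/(14.81 + 8.799) = 17.29 V.

V_out ≈ 17.3 V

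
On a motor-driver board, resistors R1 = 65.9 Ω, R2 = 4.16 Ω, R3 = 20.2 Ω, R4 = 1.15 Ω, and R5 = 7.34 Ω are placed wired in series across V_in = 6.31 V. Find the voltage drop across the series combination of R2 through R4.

V ≈ 1.63 V

ΣR = 65.9 + 4.16 + 20.2 + 1.15 + 7.34 = 98.75 Ω.
R_{R2..R4} = 4.16 + 20.2 + 1.15 = 25.51 Ω.
By the voltage-divider rule, V = 6.31 × 25.51/98.75 = 1.630 V.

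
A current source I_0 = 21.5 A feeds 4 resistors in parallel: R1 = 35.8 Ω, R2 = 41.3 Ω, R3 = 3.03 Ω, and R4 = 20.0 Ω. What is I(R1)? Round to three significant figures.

I ≈ 1.39 A

Total conductance ΣG = 1/35.8 + 1/41.3 + 1/3.03 + 1/20.0 = 0.4322 (units of 1/Ω).
R1 takes the fraction G_k/ΣG = 0.02793/0.4322 = 0.06463, so I = 21.5 × 0.06463 = 1.390 A.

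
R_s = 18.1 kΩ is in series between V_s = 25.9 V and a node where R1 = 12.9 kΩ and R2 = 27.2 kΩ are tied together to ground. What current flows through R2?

Equivalent of the parallel group: R_p = 8.750 kΩ.
Node voltage V_A = V_s · R_p/(R_s + R_p) = 25.9 × 0.3259 = 8.440 V.
Branch current I = V_A/R2 = 8.440/27.2 = 0.3103 mA.

I ≈ 0.310 mA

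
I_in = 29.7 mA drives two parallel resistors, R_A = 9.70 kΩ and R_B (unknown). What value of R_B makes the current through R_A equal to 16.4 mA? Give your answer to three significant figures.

R_B ≈ 12.0 kΩ

The fraction through R_A equals R_B/(R_A+R_B).
With f = 0.5522, R_B = R_A · f/(1−f) = 9.70 × 1.233 = 11.96 kΩ.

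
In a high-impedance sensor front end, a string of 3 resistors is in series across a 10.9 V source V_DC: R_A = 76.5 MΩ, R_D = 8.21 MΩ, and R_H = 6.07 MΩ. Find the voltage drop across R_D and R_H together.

V ≈ 1.71 V

ΣR = 76.5 + 8.21 + 6.07 = 90.78 MΩ.
R_{R_D..R_H} = 8.21 + 6.07 = 14.28 MΩ.
V = V_DC · R/ΣR = 10.9 × 0.1573 = 1.715 V.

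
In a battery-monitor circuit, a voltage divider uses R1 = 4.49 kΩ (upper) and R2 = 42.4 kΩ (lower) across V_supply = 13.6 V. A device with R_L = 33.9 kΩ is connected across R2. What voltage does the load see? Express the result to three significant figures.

V_out ≈ 11.0 V

The load sits in parallel with R2, giving an effective lower resistance R2' = R2·R_L/(R2+R_L) = 18.84 kΩ.
Voltage divider with the loaded lower leg: V_out = 13.6 × 18.84/(4.49 + 18.84) = 13.6 × 0.8075 = 10.98 V.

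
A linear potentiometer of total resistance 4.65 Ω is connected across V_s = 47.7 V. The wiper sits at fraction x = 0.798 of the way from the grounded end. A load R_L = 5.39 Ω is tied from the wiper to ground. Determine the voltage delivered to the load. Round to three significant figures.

V_out ≈ 33.4 V

Split the track: R_lower = x·R_p = 3.711 Ω, R_upper = (1−x)·R_p = 0.9393 Ω.
(x·R_p) ‖ R_L = 2.198 Ω.
Then V_out = V_s · 2.198/(0.9393 + 2.198) = 33.42 V.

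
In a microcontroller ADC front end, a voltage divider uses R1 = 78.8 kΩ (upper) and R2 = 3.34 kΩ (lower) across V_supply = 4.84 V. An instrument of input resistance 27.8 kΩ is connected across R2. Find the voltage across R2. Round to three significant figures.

First combine the lower leg with the load: R2 ‖ R_L = 2.982 kΩ.
Now apply the divider: V_out = 4.84 × 0.03646 = 0.1765 V.
(Unloaded it would be 0.197 V; the load pulls it down.)

V_out ≈ 0.176 V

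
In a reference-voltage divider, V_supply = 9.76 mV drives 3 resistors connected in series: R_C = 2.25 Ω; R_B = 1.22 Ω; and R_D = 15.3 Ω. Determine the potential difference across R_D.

V ≈ 7.96 mV

Series total: ΣR = 2.25 + 1.22 + 15.3 = 18.77 Ω.
V = V_supply · R/ΣR = 9.76 × 0.8151 = 7.956 mV.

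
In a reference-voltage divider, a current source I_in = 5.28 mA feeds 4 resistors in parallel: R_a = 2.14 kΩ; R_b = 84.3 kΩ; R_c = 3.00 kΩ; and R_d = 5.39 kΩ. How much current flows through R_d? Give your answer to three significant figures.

I ≈ 0.982 mA

Conductances: ΣG = 1/2.14 + 1/84.3 + 1/3.00 + 1/5.39 = 0.9980 (1/kΩ).
Current divider: I(R_d) = I_in · G_k/ΣG = 5.28 × (0.1855/0.9980) = 5.28 × 0.1859 = 0.9815 mA.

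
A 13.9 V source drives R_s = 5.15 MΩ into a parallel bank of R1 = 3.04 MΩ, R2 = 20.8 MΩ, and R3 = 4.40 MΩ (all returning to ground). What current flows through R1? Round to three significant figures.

I ≈ 1.11 µA

Parallel bank: R_p = 1/(1/3.04 + 1/20.8 + 1/4.40) = 1.655 MΩ.
V_A = 13.9 × 1.655/6.805 = 3.380 V.
Branch current I = V_A/R1 = 3.380/3.04 = 1.112 µA.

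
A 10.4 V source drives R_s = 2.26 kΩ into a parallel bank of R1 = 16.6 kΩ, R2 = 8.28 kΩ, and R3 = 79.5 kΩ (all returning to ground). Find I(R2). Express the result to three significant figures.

Parallel bank: R_p = 1/(1/16.6 + 1/8.28 + 1/79.5) = 5.165 kΩ.
V_A by voltage divider: V_A = 10.4 × 5.165/(2.26 + 5.165) = 7.235 V.
Branch current I = V_A/R2 = 7.235/8.28 = 0.8738 mA.

I ≈ 0.874 mA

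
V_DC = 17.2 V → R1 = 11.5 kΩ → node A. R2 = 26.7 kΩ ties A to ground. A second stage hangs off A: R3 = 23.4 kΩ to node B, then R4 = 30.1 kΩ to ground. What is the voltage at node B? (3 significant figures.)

Node A sees R2 in parallel with the series input of stage 2, R3 + R4 = 53.50 kΩ.
Effective lower resistance at A: R2 ‖ 53.50 = 17.81 kΩ.
So V_A = 17.2 × 0.6077 = 10.45 V.
Then the unloaded second divider: V_B = V_A × R4/(R3+R4) = 10.45 × 0.5626 = 5.880 V.

V_B ≈ 5.88 V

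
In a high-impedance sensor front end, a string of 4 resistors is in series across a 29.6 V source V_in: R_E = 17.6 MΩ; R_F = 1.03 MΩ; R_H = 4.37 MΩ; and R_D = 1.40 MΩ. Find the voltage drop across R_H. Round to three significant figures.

Total series resistance ΣR = 17.6 + 1.03 + 4.37 + 1.40 = 24.40 MΩ.
Voltage divider: V = V_in · (4.370 / 24.40) = 29.6 × 0.1791 = 5.301 V.

V ≈ 5.30 V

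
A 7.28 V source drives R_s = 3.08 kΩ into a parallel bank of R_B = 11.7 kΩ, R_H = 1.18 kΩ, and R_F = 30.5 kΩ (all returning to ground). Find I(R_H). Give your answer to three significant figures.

I ≈ 1.55 mA

Equivalent of the parallel group: R_p = 1.036 kΩ.
Node voltage V_A = V_DC · R_p/(R_s + R_p) = 7.28 × 0.2516 = 1.832 V.
Branch current I = V_A/R_H = 1.832/1.18 = 1.552 mA.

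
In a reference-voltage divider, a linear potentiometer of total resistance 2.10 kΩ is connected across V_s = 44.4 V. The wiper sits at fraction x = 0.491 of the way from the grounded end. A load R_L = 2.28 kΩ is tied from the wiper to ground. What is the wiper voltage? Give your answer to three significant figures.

Lower segment x·R_p = 1.031 kΩ; upper segment (1−x)·R_p = 1.069 kΩ.
(x·R_p) ‖ R_L = 0.7100 kΩ.
Loaded-divider output: V_out = 44.4 × 0.3991 = 17.72 V.

V_out ≈ 17.7 V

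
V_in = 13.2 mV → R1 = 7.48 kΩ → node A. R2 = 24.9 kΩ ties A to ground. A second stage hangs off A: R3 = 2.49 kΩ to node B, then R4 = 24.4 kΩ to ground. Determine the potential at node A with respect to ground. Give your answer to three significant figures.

Node A sees R2 in parallel with the series input of stage 2, R3 + R4 = 26.89 kΩ.
R2 ‖ (R3+R4) = 12.93 kΩ.
So V_A = 13.2 × 0.6335 = 8.362 mV.

V_A ≈ 8.36 mV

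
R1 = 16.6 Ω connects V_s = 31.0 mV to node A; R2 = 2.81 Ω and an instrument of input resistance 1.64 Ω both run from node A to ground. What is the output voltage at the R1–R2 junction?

First combine the lower leg with the load: R2 ‖ R_L = 1.036 Ω.
Now apply the divider: V_out = 31.0 × 0.05872 = 1.820 mV.

V_out ≈ 1.82 mV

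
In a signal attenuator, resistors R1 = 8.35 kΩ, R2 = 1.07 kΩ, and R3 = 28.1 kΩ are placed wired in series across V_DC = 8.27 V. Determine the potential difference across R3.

V ≈ 6.19 V

ΣR = 8.35 + 1.07 + 28.1 = 37.52 kΩ.
V = V_DC · R/ΣR = 8.27 × 0.7489 = 6.194 V.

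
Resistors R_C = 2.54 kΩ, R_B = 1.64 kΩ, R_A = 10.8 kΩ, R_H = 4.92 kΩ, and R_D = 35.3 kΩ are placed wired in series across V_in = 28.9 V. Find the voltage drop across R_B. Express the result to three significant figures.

V ≈ 0.859 V

ΣR = 2.54 + 1.64 + 10.8 + 4.92 + 35.3 = 55.20 kΩ.
V = V_in · R/ΣR = 28.9 × 0.02971 = 0.8586 V.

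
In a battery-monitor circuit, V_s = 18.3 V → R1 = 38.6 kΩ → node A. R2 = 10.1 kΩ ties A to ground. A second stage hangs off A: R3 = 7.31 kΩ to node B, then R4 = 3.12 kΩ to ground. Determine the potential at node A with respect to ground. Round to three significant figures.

V_A ≈ 2.15 V

Node A sees R2 in parallel with the series input of stage 2, R3 + R4 = 10.43 kΩ.
R2 ‖ (R3+R4) = 5.131 kΩ.
First divider: V_A = V_s · 5.131/(38.6 + 5.131) = 2.147 V.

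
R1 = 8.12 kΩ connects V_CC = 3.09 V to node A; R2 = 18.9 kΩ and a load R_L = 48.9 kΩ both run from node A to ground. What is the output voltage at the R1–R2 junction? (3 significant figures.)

V_out ≈ 1.94 V

First combine the lower leg with the load: R2 ‖ R_L = 13.63 kΩ.
Now apply the divider: V_out = 3.09 × 0.6267 = 1.936 V.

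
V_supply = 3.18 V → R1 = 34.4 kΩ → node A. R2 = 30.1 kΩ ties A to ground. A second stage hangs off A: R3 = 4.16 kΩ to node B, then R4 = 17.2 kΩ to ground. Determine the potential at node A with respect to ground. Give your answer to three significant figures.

Looking into the second stage from A: R3 + R4 = 21.36 kΩ appears in parallel with R2.
Effective lower resistance at A: R2 ‖ 21.36 = 12.49 kΩ.
First divider: V_A = V_supply · 12.49/(34.4 + 12.49) = 0.8472 V.

V_A ≈ 0.847 V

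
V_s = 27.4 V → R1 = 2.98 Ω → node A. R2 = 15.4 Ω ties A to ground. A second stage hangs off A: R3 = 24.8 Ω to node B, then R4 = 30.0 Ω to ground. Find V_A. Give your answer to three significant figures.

Looking into the second stage from A: R3 + R4 = 54.80 Ω appears in parallel with R2.
Effective lower resistance at A: R2 ‖ 54.80 = 12.02 Ω.
V_A = 27.4 × 12.02/(2.98 + 12.02) = 21.96 V.

V_A ≈ 22.0 V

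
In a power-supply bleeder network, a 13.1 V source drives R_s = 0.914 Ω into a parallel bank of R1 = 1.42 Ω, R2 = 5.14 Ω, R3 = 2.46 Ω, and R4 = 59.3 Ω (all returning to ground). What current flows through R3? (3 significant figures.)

I ≈ 2.41 A

Parallel bank: R_p = 1/(1/1.42 + 1/5.14 + 1/2.46 + 1/59.3) = 0.7563 Ω.
V_A = 13.1 × 0.7563/1.670 = 5.932 V.
I(R3) = V_A / R3 = 5.932/2.46 = 2.411 A.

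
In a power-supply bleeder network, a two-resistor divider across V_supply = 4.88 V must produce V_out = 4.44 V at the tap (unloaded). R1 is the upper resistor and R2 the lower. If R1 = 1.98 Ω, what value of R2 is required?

Required fraction k = V_out/V_supply = 0.9098.
R2 = R1 · 0.9098/(1 − 0.9098) = 19.98 Ω.

R2 ≈ 20.0 Ω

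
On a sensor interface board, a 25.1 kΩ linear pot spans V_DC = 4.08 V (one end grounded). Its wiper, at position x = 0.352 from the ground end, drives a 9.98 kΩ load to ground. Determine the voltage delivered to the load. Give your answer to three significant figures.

V_out ≈ 0.913 V

Lower segment x·R_p = 8.835 kΩ; upper segment (1−x)·R_p = 16.26 kΩ.
(x·R_p) ‖ R_L = 4.686 kΩ.
V_out = 4.08 × 4.686/(16.26 + 4.686) = 0.9126 V.
(Unloaded: V_out = x·V_DC = 1.44 V.)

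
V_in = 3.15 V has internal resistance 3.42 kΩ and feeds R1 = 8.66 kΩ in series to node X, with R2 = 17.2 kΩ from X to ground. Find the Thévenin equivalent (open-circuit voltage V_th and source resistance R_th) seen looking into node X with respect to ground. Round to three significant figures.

V_th ≈ 1.85 V, R_th ≈ 7.10 kΩ

R1' = 3.42 + 8.66 = 12.08 kΩ (source resistance + R1).
V_th is the unloaded tap voltage: V_in · R2/(R1'+R2) = 3.15 × 0.5874 = 1.850 V.
With V_in suppressed (replaced by a short), R_th = R1' ‖ R2 = (12.08 × 17.2)/(12.08 + 17.2) = 7.096 kΩ.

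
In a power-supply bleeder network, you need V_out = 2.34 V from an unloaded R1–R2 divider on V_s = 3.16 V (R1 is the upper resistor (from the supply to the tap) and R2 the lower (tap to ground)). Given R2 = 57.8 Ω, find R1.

R1 ≈ 20.3 Ω

The divider ratio is R2/(R1+R2) = 2.34/3.16 = 0.7405.
So R1 = R2 · (V_s/V_out − 1) = 57.8 × (3.16/2.34 − 1) = 57.8 × 0.3504 = 20.25 Ω.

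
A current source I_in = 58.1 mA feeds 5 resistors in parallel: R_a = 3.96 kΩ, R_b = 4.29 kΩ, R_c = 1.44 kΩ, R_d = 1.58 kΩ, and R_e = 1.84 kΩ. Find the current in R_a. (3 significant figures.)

ΣG = 1/3.96 + 1/4.29 + 1/1.44 + 1/1.58 + 1/1.84 = 2.356.
By the current-divider rule, I = I_in · G_k/ΣG = 58.1 × 0.1072 = 6.226 mA.

I ≈ 6.23 mA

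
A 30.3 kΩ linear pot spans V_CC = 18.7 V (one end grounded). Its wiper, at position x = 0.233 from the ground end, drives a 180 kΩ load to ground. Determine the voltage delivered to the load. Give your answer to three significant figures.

V_out ≈ 4.23 V

Lower segment x·R_p = 7.060 kΩ; upper segment (1−x)·R_p = 23.24 kΩ.
R_L loads the lower segment: effective lower R = 6.793 kΩ.
V_out = 18.7 × 6.793/(23.24 + 6.793) = 4.230 V.
(Unloaded: V_out = x·V_CC = 4.36 V.)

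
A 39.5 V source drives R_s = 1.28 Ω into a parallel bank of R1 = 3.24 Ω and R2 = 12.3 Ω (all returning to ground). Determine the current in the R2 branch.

Parallel bank: R_p = 1/(1/3.24 + 1/12.3) = 2.564 Ω.
Node voltage V_A = V_DC · R_p/(R_s + R_p) = 39.5 × 0.6671 = 26.35 V.
I(R2) = V_A / R2 = 26.35/12.3 = 2.142 A.

I ≈ 2.14 A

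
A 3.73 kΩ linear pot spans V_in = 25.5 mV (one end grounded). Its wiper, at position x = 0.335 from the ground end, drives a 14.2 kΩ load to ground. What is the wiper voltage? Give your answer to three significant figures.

The pot divides into 2.480 kΩ above the wiper and 1.250 kΩ below.
(x·R_p) ‖ R_L = 1.148 kΩ.
Loaded-divider output: V_out = 25.5 × 0.3165 = 8.070 mV.

V_out ≈ 8.07 mV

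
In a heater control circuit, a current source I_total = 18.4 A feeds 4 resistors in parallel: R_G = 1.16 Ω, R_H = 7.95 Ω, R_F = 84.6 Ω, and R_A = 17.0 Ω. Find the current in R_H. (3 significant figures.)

Total conductance ΣG = 1/1.16 + 1/7.95 + 1/84.6 + 1/17.0 = 1.058 (units of 1/Ω).
R_H takes the fraction G_k/ΣG = 0.1258/1.058 = 0.1188, so I = 18.4 × 0.1188 = 2.187 A.

I ≈ 2.19 A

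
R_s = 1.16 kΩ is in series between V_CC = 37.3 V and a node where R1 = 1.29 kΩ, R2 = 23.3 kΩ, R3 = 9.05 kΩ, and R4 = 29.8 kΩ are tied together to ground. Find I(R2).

Parallel bank: R_p = 1/(1/1.29 + 1/23.3 + 1/9.05 + 1/29.8) = 1.039 kΩ.
V_A = 37.3 × 1.039/2.199 = 17.63 V.
Branch current I = V_A/R2 = 17.63/23.3 = 0.7565 mA.
(Check via current divider: I_total = 16.96 mA; share G_k/ΣG = 0.04461 → same result.)

I ≈ 0.757 mA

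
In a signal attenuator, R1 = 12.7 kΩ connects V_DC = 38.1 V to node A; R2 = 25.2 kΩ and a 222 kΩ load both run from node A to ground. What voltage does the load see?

V_out ≈ 24.4 V

R2 ‖ R_L = (25.2 × 222)/(25.2 + 222) = 22.63 kΩ.
Voltage divider with the loaded lower leg: V_out = 38.1 × 22.63/(12.7 + 22.63) = 38.1 × 0.6405 = 24.40 V.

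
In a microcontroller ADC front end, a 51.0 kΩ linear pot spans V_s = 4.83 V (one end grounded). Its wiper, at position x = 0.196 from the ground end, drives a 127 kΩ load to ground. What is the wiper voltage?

Lower segment x·R_p = 9.996 kΩ; upper segment (1−x)·R_p = 41.00 kΩ.
Lower segment in parallel with the load: 9.996 ‖ 127 = 9.267 kΩ.
V_out = 4.83 × 9.267/(41.00 + 9.267) = 0.8903 V.
(Unloaded: V_out = x·V_s = 0.947 V.)

V_out ≈ 0.890 V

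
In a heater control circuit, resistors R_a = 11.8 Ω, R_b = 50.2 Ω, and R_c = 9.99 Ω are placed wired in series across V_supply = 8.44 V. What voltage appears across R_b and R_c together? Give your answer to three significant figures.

V ≈ 7.06 V

Total series resistance ΣR = 11.8 + 50.2 + 9.99 = 71.99 Ω.
R_{R_b..R_c} = 50.2 + 9.99 = 60.19 Ω.
V = V_supply · R/ΣR = 8.44 × 0.8361 = 7.057 V.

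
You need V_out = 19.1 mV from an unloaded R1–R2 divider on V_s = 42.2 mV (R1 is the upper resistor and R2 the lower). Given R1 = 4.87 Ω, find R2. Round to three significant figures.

R2 ≈ 4.03 Ω

V_out/V_s = R2/(R1+R2) = 0.4526.
Rearranging, R2 = R1·k/(1−k) = 4.87 × 0.8268 = 4.027 Ω.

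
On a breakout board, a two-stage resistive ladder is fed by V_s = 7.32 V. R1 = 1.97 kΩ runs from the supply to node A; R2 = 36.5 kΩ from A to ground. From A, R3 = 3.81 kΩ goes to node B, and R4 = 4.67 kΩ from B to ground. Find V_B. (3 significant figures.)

V_B ≈ 3.13 V

The second stage (R3 + R4 = 8.480 kΩ) loads node A in parallel with R2.
R2 ‖ (R3+R4) = 6.881 kΩ.
First divider: V_A = V_s · 6.881/(1.97 + 6.881) = 5.691 V.
Stage 2 is unloaded, so V_B = V_A · R4/(R3+R4) = 5.691 × 4.67/8.480 = 3.134 V.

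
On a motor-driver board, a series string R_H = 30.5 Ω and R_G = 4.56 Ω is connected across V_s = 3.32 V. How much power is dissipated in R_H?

P ≈ 0.273 W

Series current I = V_s/ΣR = 3.32/35.06 = 0.09469 A.
P = I²R = 0.008967 × 30.5 = 0.2735 W.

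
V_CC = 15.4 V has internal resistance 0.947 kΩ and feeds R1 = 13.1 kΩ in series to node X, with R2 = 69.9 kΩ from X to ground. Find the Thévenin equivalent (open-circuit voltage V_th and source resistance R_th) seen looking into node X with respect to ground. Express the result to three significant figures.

V_th ≈ 12.8 V, R_th ≈ 11.7 kΩ

R1' = 0.947 + 13.1 = 14.05 kΩ (source resistance + R1).
Open-circuit (no load on X): V_th = V_CC · R2/(R1' + R2) = 15.4 × 69.9/(14.05 + 69.9) = 12.82 V.
With V_CC suppressed (replaced by a short), R_th = R1' ‖ R2 = (14.05 × 69.9)/(14.05 + 69.9) = 11.70 kΩ.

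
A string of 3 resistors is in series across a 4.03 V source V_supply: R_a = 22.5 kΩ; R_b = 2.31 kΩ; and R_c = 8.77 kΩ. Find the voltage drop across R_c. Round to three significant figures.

V ≈ 1.05 V

Series total: ΣR = 22.5 + 2.31 + 8.77 = 33.58 kΩ.
By the voltage-divider rule, V = 4.03 × 8.770/33.58 = 1.053 V.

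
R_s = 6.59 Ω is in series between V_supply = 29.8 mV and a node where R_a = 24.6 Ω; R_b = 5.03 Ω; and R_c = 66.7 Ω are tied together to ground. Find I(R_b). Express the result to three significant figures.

I ≈ 2.21 mA

Equivalent of the parallel group: R_p = 3.930 Ω.
V_A by voltage divider: V_A = 29.8 × 3.930/(6.59 + 3.930) = 11.13 mV.
Branch current I = V_A/R_b = 11.13/5.03 = 2.213 mA.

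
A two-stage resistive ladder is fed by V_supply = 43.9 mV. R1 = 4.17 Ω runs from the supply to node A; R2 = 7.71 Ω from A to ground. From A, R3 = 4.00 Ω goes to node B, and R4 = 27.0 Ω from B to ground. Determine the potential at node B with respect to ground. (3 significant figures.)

The second stage (R3 + R4 = 31.00 Ω) loads node A in parallel with R2.
R2 ‖ (R3+R4) = 6.174 Ω.
V_A = 43.9 × 6.174/(4.17 + 6.174) = 26.20 mV.
Stage 2 is unloaded, so V_B = V_A · R4/(R3+R4) = 26.20 × 27.0/31.00 = 22.82 mV.

V_B ≈ 22.8 mV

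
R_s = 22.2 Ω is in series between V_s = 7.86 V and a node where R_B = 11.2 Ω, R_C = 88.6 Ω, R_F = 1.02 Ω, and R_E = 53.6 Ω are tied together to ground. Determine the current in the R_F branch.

Parallel bank: R_p = 1/(1/11.2 + 1/88.6 + 1/1.02 + 1/53.6) = 0.9094 Ω.
V_A by voltage divider: V_A = 7.86 × 0.9094/(22.2 + 0.9094) = 0.3093 V.
I(R_F) = V_A / R_F = 0.3093/1.02 = 0.3032 A.

I ≈ 0.303 A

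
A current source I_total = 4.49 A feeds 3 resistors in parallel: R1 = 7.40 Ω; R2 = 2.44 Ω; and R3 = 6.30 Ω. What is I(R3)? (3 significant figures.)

ΣG = 1/7.40 + 1/2.44 + 1/6.30 = 0.7037.
Current divider: I(R3) = I_total · G_k/ΣG = 4.49 × (0.1587/0.7037) = 4.49 × 0.2256 = 1.013 A.

I ≈ 1.01 A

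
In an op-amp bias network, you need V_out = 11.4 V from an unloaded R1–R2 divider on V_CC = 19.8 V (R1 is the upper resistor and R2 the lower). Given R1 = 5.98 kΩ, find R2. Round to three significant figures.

R2 ≈ 8.12 kΩ

V_out/V_CC = R2/(R1+R2) = 0.5758.
Rearranging, R2 = R1·k/(1−k) = 5.98 × 1.357 = 8.116 kΩ.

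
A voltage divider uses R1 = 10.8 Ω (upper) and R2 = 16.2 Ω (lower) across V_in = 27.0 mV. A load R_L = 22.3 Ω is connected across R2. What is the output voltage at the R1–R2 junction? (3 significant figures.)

First combine the lower leg with the load: R2 ‖ R_L = 9.383 Ω.
Then V_out = V_in · R2'/(R1 + R2') = 27.0 × 9.383/20.18 = 12.55 mV.
(Unloaded it would be 16.2 mV; the load pulls it down.)

V_out ≈ 12.6 mV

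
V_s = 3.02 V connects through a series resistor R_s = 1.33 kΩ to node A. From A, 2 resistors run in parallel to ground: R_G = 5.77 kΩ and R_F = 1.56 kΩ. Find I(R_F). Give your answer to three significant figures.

Combine the parallel branches: R_p = (1/5.77 + 1/1.56)⁻¹ = 1.228 kΩ.
Node voltage V_A = V_s · R_p/(R_s + R_p) = 3.02 × 0.4801 = 1.450 V.
I(R_F) = V_A / R_F = 1.450/1.56 = 0.9293 mA.

I ≈ 0.929 mA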